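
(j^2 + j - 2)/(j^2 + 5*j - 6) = (j + 2)/(j + 6)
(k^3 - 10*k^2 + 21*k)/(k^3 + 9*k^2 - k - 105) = k*(k - 7)/(k^2 + 12*k + 35)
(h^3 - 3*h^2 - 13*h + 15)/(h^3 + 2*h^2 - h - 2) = (h^2 - 2*h - 15)/(h^2 + 3*h + 2)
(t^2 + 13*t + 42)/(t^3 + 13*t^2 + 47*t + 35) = (t + 6)/(t^2 + 6*t + 5)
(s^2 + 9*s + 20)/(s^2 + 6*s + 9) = (s^2 + 9*s + 20)/(s^2 + 6*s + 9)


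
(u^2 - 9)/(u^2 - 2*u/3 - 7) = 3*(u + 3)/(3*u + 7)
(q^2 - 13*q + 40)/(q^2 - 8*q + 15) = (q - 8)/(q - 3)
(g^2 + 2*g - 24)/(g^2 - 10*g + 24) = (g + 6)/(g - 6)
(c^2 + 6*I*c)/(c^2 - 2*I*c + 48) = c/(c - 8*I)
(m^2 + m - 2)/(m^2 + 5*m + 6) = (m - 1)/(m + 3)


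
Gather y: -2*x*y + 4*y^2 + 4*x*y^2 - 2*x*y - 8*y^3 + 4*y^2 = -4*x*y - 8*y^3 + y^2*(4*x + 8)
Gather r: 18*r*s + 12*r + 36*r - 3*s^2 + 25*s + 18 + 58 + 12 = r*(18*s + 48) - 3*s^2 + 25*s + 88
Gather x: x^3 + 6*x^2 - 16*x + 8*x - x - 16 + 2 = x^3 + 6*x^2 - 9*x - 14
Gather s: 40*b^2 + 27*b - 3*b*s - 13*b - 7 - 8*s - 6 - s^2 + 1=40*b^2 + 14*b - s^2 + s*(-3*b - 8) - 12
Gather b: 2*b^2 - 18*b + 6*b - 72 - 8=2*b^2 - 12*b - 80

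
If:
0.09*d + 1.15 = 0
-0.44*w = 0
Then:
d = -12.78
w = 0.00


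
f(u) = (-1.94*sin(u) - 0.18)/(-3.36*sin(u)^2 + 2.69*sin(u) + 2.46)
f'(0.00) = -0.71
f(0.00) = -0.07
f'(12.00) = -1919.79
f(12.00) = 17.48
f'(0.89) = -0.91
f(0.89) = -0.67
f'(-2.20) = 1.22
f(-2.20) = -0.73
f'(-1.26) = -0.28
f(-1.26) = -0.53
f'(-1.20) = -0.36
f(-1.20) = -0.55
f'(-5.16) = -1.00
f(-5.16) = -0.90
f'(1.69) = 0.43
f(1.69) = -1.16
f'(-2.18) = 1.09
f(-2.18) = -0.70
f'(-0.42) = -6.88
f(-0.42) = 0.76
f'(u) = (6.72*sin(u)*cos(u) - 2.69*cos(u))*(-1.94*sin(u) - 0.18)/(-3.36*sin(u)^2 + 2.69*sin(u) + 2.46)^2 - 1.94*cos(u)/(-3.36*sin(u)^2 + 2.69*sin(u) + 2.46) = (-1.2096*sin(u) + 3.2592*cos(2*u) - 7.5474)*cos(u)/(-3.36*sin(u)^2 + 2.69*sin(u) + 2.46)^2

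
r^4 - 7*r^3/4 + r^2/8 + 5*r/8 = r*(r - 5/4)*(r - 1)*(r + 1/2)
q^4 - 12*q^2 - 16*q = q*(q - 4)*(q + 2)^2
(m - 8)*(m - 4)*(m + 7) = m^3 - 5*m^2 - 52*m + 224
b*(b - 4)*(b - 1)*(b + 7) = b^4 + 2*b^3 - 31*b^2 + 28*b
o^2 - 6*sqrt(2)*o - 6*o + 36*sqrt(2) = (o - 6)*(o - 6*sqrt(2))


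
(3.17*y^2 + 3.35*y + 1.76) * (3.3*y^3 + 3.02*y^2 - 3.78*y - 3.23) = 10.461*y^5 + 20.6284*y^4 + 3.9424*y^3 - 17.5869*y^2 - 17.4733*y - 5.6848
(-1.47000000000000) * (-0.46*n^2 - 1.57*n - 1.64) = 0.6762*n^2 + 2.3079*n + 2.4108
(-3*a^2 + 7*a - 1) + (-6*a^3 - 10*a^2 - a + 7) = -6*a^3 - 13*a^2 + 6*a + 6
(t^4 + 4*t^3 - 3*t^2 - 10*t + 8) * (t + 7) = t^5 + 11*t^4 + 25*t^3 - 31*t^2 - 62*t + 56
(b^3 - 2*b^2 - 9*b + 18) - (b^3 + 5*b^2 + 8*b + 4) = -7*b^2 - 17*b + 14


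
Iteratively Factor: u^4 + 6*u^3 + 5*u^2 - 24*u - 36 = (u - 2)*(u^3 + 8*u^2 + 21*u + 18) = (u - 2)*(u + 3)*(u^2 + 5*u + 6) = (u - 2)*(u + 2)*(u + 3)*(u + 3)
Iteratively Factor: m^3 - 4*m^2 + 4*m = (m)*(m^2 - 4*m + 4) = m*(m - 2)*(m - 2)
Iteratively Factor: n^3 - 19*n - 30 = (n - 5)*(n^2 + 5*n + 6) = (n - 5)*(n + 3)*(n + 2)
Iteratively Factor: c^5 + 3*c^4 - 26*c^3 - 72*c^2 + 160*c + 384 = (c + 4)*(c^4 - c^3 - 22*c^2 + 16*c + 96) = (c + 4)^2*(c^3 - 5*c^2 - 2*c + 24) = (c - 4)*(c + 4)^2*(c^2 - c - 6) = (c - 4)*(c + 2)*(c + 4)^2*(c - 3)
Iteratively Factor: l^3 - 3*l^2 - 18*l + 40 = (l + 4)*(l^2 - 7*l + 10) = (l - 5)*(l + 4)*(l - 2)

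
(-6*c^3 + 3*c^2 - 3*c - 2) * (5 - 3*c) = 18*c^4 - 39*c^3 + 24*c^2 - 9*c - 10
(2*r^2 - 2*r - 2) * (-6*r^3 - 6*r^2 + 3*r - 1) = -12*r^5 + 30*r^3 + 4*r^2 - 4*r + 2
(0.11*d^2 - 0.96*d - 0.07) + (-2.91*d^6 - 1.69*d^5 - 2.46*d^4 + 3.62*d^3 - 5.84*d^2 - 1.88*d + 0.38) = -2.91*d^6 - 1.69*d^5 - 2.46*d^4 + 3.62*d^3 - 5.73*d^2 - 2.84*d + 0.31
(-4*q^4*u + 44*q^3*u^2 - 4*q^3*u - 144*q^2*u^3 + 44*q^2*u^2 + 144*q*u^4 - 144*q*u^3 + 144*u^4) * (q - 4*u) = -4*q^5*u + 60*q^4*u^2 - 4*q^4*u - 320*q^3*u^3 + 60*q^3*u^2 + 720*q^2*u^4 - 320*q^2*u^3 - 576*q*u^5 + 720*q*u^4 - 576*u^5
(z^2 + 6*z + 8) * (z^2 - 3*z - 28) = z^4 + 3*z^3 - 38*z^2 - 192*z - 224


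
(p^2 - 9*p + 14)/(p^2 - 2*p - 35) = (p - 2)/(p + 5)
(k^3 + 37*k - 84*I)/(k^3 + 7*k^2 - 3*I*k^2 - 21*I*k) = (k^2 + 3*I*k + 28)/(k*(k + 7))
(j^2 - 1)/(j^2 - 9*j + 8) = (j + 1)/(j - 8)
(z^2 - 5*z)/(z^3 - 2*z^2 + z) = (z - 5)/(z^2 - 2*z + 1)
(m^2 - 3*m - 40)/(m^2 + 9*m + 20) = (m - 8)/(m + 4)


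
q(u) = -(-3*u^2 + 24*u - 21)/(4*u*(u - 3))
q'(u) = -(24 - 6*u)/(4*u*(u - 3)) + (-3*u^2 + 24*u - 21)/(4*u*(u - 3)^2) + (-3*u^2 + 24*u - 21)/(4*u^2*(u - 3))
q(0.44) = -2.45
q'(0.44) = 9.34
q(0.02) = -86.08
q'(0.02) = 4375.23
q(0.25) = -5.52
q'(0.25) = 28.26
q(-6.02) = 1.26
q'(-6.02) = 0.07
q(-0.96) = 3.08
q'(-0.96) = 2.03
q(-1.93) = 2.06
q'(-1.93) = 0.55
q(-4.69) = 1.38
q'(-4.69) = 0.11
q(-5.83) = 1.28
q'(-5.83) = 0.08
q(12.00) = 0.38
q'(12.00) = 0.04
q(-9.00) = 1.11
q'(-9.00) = 0.04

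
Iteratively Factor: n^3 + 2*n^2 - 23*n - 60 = (n - 5)*(n^2 + 7*n + 12) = (n - 5)*(n + 3)*(n + 4)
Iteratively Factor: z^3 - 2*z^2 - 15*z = (z + 3)*(z^2 - 5*z) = (z - 5)*(z + 3)*(z)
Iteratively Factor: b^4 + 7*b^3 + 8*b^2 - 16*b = (b)*(b^3 + 7*b^2 + 8*b - 16) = b*(b - 1)*(b^2 + 8*b + 16) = b*(b - 1)*(b + 4)*(b + 4)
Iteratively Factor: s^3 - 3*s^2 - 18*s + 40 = (s - 2)*(s^2 - s - 20) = (s - 5)*(s - 2)*(s + 4)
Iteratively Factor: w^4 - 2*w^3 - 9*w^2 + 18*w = (w - 2)*(w^3 - 9*w) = (w - 3)*(w - 2)*(w^2 + 3*w) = (w - 3)*(w - 2)*(w + 3)*(w)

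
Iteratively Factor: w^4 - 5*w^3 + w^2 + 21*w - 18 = (w - 3)*(w^3 - 2*w^2 - 5*w + 6) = (w - 3)^2*(w^2 + w - 2) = (w - 3)^2*(w - 1)*(w + 2)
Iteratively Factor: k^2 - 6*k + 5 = (k - 1)*(k - 5)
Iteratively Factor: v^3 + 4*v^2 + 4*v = (v + 2)*(v^2 + 2*v) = (v + 2)^2*(v)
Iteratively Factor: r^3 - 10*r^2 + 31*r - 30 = (r - 3)*(r^2 - 7*r + 10) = (r - 5)*(r - 3)*(r - 2)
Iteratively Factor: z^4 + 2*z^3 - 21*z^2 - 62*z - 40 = (z + 2)*(z^3 - 21*z - 20) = (z + 2)*(z + 4)*(z^2 - 4*z - 5) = (z - 5)*(z + 2)*(z + 4)*(z + 1)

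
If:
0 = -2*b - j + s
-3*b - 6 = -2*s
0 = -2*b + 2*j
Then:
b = 2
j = 2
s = 6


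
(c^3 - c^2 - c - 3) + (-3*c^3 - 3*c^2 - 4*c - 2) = -2*c^3 - 4*c^2 - 5*c - 5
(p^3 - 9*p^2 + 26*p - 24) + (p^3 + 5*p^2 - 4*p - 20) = 2*p^3 - 4*p^2 + 22*p - 44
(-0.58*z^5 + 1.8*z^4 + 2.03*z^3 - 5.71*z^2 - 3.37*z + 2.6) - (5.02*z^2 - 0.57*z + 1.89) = -0.58*z^5 + 1.8*z^4 + 2.03*z^3 - 10.73*z^2 - 2.8*z + 0.71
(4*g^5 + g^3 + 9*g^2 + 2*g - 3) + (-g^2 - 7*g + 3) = 4*g^5 + g^3 + 8*g^2 - 5*g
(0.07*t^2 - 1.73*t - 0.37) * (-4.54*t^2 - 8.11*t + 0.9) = -0.3178*t^4 + 7.2865*t^3 + 15.7731*t^2 + 1.4437*t - 0.333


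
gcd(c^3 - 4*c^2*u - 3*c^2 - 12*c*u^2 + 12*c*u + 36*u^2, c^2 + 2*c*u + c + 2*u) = c + 2*u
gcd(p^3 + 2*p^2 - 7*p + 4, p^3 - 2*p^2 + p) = p^2 - 2*p + 1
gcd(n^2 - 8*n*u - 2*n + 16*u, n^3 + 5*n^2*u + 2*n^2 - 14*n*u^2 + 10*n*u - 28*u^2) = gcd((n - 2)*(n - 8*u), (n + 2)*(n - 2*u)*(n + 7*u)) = 1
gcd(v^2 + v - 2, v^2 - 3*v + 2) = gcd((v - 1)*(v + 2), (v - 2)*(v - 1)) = v - 1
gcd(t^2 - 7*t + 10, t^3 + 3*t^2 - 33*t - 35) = t - 5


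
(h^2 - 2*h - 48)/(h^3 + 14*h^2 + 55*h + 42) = (h - 8)/(h^2 + 8*h + 7)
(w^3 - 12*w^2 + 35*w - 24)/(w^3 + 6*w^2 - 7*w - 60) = (w^2 - 9*w + 8)/(w^2 + 9*w + 20)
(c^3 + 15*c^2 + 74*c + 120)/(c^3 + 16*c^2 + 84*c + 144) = (c + 5)/(c + 6)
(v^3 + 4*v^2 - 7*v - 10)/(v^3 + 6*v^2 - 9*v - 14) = (v + 5)/(v + 7)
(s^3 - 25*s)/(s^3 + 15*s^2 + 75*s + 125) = s*(s - 5)/(s^2 + 10*s + 25)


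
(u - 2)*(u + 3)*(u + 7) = u^3 + 8*u^2 + u - 42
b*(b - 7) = b^2 - 7*b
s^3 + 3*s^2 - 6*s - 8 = (s - 2)*(s + 1)*(s + 4)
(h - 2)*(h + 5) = h^2 + 3*h - 10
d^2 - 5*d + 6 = (d - 3)*(d - 2)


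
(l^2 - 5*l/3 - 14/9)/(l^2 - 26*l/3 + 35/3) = (9*l^2 - 15*l - 14)/(3*(3*l^2 - 26*l + 35))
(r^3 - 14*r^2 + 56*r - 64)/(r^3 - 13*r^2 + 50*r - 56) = (r - 8)/(r - 7)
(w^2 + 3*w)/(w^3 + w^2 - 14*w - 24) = w/(w^2 - 2*w - 8)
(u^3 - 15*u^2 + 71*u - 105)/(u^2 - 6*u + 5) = (u^2 - 10*u + 21)/(u - 1)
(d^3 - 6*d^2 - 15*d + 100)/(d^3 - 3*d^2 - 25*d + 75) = (d^2 - d - 20)/(d^2 + 2*d - 15)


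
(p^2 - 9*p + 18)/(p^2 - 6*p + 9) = (p - 6)/(p - 3)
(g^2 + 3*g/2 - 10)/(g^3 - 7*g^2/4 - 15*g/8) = 4*(g + 4)/(g*(4*g + 3))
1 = 1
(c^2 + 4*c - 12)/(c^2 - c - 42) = (c - 2)/(c - 7)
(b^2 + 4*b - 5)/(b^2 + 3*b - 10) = (b - 1)/(b - 2)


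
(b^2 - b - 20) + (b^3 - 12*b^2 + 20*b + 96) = b^3 - 11*b^2 + 19*b + 76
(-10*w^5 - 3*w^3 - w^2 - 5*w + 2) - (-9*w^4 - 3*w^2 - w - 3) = -10*w^5 + 9*w^4 - 3*w^3 + 2*w^2 - 4*w + 5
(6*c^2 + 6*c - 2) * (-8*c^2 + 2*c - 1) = -48*c^4 - 36*c^3 + 22*c^2 - 10*c + 2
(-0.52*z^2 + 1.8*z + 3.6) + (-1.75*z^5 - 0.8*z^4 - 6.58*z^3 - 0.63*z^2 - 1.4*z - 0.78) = -1.75*z^5 - 0.8*z^4 - 6.58*z^3 - 1.15*z^2 + 0.4*z + 2.82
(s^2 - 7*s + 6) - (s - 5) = s^2 - 8*s + 11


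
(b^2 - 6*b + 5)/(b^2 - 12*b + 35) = (b - 1)/(b - 7)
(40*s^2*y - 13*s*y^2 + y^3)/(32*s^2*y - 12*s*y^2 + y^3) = (-5*s + y)/(-4*s + y)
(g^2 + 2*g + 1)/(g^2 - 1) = (g + 1)/(g - 1)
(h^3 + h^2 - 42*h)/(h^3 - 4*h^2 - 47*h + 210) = h/(h - 5)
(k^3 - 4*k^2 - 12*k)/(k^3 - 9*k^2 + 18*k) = (k + 2)/(k - 3)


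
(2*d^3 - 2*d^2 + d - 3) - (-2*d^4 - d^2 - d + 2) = 2*d^4 + 2*d^3 - d^2 + 2*d - 5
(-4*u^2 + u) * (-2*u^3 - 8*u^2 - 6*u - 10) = 8*u^5 + 30*u^4 + 16*u^3 + 34*u^2 - 10*u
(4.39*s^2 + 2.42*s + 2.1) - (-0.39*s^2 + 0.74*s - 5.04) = 4.78*s^2 + 1.68*s + 7.14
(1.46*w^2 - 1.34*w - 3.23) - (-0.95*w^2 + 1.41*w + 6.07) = 2.41*w^2 - 2.75*w - 9.3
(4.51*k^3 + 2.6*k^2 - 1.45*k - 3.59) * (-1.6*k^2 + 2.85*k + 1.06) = -7.216*k^5 + 8.6935*k^4 + 14.5106*k^3 + 4.3675*k^2 - 11.7685*k - 3.8054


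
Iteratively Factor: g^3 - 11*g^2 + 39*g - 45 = (g - 3)*(g^2 - 8*g + 15) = (g - 3)^2*(g - 5)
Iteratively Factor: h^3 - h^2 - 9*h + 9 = (h - 3)*(h^2 + 2*h - 3) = (h - 3)*(h - 1)*(h + 3)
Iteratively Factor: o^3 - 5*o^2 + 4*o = (o - 4)*(o^2 - o) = (o - 4)*(o - 1)*(o)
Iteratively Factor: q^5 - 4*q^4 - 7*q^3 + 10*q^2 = (q)*(q^4 - 4*q^3 - 7*q^2 + 10*q) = q*(q - 1)*(q^3 - 3*q^2 - 10*q) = q^2*(q - 1)*(q^2 - 3*q - 10) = q^2*(q - 1)*(q + 2)*(q - 5)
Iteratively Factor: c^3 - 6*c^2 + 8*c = (c - 4)*(c^2 - 2*c) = c*(c - 4)*(c - 2)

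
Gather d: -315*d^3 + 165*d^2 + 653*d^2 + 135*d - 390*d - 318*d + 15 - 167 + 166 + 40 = -315*d^3 + 818*d^2 - 573*d + 54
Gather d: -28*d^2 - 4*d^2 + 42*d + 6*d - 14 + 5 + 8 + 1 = -32*d^2 + 48*d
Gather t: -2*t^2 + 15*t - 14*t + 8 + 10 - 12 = -2*t^2 + t + 6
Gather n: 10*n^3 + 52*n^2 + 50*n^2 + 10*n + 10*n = 10*n^3 + 102*n^2 + 20*n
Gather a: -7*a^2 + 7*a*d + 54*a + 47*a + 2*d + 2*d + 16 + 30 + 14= -7*a^2 + a*(7*d + 101) + 4*d + 60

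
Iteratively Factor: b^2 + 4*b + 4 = (b + 2)*(b + 2)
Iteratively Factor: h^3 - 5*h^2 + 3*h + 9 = (h - 3)*(h^2 - 2*h - 3) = (h - 3)*(h + 1)*(h - 3)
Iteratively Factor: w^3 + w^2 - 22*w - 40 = (w + 4)*(w^2 - 3*w - 10) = (w - 5)*(w + 4)*(w + 2)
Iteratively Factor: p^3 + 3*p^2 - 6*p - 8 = (p + 1)*(p^2 + 2*p - 8) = (p - 2)*(p + 1)*(p + 4)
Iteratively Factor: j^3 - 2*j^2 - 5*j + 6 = (j + 2)*(j^2 - 4*j + 3) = (j - 3)*(j + 2)*(j - 1)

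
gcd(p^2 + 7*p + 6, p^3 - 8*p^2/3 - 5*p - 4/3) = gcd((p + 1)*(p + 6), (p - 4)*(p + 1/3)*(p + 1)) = p + 1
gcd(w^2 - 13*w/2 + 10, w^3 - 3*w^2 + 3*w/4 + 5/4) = w - 5/2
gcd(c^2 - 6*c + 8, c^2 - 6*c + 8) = c^2 - 6*c + 8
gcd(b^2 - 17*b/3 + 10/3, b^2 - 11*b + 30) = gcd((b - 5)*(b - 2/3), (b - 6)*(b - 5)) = b - 5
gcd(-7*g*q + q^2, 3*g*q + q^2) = q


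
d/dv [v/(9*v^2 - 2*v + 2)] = (2 - 9*v^2)/(81*v^4 - 36*v^3 + 40*v^2 - 8*v + 4)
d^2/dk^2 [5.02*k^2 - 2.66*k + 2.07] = 10.0400000000000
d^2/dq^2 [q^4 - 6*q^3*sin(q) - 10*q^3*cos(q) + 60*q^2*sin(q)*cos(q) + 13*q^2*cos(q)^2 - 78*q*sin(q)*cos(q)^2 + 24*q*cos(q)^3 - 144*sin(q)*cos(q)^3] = 6*q^3*sin(q) + 10*q^3*cos(q) + 60*q^2*sin(q) - 120*q^2*sin(2*q) - 36*q^2*cos(q) - 26*q^2*cos(2*q) + 12*q^2 - 33*q*sin(q)/2 - 52*q*sin(2*q) + 351*q*sin(3*q)/2 - 78*q*cos(q) + 240*q*cos(2*q) - 54*q*cos(3*q) - 36*sin(q) + 204*sin(2*q) - 36*sin(3*q) + 288*sin(4*q) - 39*cos(q) + 13*cos(2*q) - 117*cos(3*q) + 13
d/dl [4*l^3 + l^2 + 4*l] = 12*l^2 + 2*l + 4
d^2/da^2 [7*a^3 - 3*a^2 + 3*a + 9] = 42*a - 6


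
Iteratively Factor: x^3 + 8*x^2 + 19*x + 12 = (x + 1)*(x^2 + 7*x + 12) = (x + 1)*(x + 3)*(x + 4)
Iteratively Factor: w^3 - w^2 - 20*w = (w + 4)*(w^2 - 5*w) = w*(w + 4)*(w - 5)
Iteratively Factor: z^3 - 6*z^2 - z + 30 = (z - 5)*(z^2 - z - 6) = (z - 5)*(z - 3)*(z + 2)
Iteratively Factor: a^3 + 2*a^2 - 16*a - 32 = (a + 2)*(a^2 - 16) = (a + 2)*(a + 4)*(a - 4)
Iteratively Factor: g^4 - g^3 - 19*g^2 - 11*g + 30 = (g - 5)*(g^3 + 4*g^2 + g - 6) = (g - 5)*(g - 1)*(g^2 + 5*g + 6) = (g - 5)*(g - 1)*(g + 2)*(g + 3)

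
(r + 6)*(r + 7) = r^2 + 13*r + 42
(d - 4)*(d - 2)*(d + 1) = d^3 - 5*d^2 + 2*d + 8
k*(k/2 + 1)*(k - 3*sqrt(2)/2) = k^3/2 - 3*sqrt(2)*k^2/4 + k^2 - 3*sqrt(2)*k/2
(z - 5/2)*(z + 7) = z^2 + 9*z/2 - 35/2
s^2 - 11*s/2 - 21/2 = (s - 7)*(s + 3/2)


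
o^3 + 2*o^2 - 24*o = o*(o - 4)*(o + 6)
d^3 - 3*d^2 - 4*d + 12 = (d - 3)*(d - 2)*(d + 2)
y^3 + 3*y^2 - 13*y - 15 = (y - 3)*(y + 1)*(y + 5)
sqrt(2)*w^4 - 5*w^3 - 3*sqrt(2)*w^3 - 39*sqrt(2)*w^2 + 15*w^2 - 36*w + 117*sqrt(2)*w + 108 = (w - 3)*(w - 6*sqrt(2))*(w + 3*sqrt(2))*(sqrt(2)*w + 1)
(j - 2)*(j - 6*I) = j^2 - 2*j - 6*I*j + 12*I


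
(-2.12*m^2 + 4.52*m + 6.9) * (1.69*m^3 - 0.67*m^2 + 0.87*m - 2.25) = -3.5828*m^5 + 9.0592*m^4 + 6.7882*m^3 + 4.0794*m^2 - 4.167*m - 15.525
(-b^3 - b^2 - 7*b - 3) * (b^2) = -b^5 - b^4 - 7*b^3 - 3*b^2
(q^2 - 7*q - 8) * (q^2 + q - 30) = q^4 - 6*q^3 - 45*q^2 + 202*q + 240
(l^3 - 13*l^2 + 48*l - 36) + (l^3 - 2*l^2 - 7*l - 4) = 2*l^3 - 15*l^2 + 41*l - 40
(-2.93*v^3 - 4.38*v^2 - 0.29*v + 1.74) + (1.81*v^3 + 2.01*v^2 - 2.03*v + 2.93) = -1.12*v^3 - 2.37*v^2 - 2.32*v + 4.67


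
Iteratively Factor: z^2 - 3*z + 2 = (z - 1)*(z - 2)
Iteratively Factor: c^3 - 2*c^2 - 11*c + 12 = (c - 4)*(c^2 + 2*c - 3) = (c - 4)*(c + 3)*(c - 1)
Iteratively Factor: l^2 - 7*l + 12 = (l - 4)*(l - 3)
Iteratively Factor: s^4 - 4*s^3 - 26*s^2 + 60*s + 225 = (s - 5)*(s^3 + s^2 - 21*s - 45) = (s - 5)*(s + 3)*(s^2 - 2*s - 15) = (s - 5)^2*(s + 3)*(s + 3)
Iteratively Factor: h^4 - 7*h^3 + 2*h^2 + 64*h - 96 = (h - 2)*(h^3 - 5*h^2 - 8*h + 48) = (h - 2)*(h + 3)*(h^2 - 8*h + 16) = (h - 4)*(h - 2)*(h + 3)*(h - 4)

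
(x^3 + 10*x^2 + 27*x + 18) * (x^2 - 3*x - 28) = x^5 + 7*x^4 - 31*x^3 - 343*x^2 - 810*x - 504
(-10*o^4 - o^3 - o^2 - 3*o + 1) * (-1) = 10*o^4 + o^3 + o^2 + 3*o - 1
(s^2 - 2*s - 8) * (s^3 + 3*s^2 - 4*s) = s^5 + s^4 - 18*s^3 - 16*s^2 + 32*s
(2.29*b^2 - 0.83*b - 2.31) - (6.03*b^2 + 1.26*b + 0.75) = -3.74*b^2 - 2.09*b - 3.06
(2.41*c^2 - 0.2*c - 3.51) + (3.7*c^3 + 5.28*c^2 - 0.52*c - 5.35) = 3.7*c^3 + 7.69*c^2 - 0.72*c - 8.86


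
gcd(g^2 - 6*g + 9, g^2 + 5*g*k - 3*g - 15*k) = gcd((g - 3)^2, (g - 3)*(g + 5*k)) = g - 3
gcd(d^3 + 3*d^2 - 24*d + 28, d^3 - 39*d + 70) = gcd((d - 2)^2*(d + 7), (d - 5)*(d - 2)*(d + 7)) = d^2 + 5*d - 14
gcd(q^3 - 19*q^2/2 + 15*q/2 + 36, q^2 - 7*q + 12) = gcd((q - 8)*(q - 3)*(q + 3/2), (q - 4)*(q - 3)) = q - 3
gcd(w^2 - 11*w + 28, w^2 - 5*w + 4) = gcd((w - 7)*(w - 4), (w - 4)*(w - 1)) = w - 4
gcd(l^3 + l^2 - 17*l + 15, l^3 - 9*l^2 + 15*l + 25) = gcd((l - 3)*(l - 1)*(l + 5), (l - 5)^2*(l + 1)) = 1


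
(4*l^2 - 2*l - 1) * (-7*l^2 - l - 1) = -28*l^4 + 10*l^3 + 5*l^2 + 3*l + 1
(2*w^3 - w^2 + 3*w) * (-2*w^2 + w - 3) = -4*w^5 + 4*w^4 - 13*w^3 + 6*w^2 - 9*w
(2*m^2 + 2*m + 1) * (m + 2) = 2*m^3 + 6*m^2 + 5*m + 2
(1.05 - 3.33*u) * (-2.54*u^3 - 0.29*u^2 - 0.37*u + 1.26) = 8.4582*u^4 - 1.7013*u^3 + 0.9276*u^2 - 4.5843*u + 1.323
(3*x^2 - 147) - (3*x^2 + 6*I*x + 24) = -6*I*x - 171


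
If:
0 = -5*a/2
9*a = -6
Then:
No Solution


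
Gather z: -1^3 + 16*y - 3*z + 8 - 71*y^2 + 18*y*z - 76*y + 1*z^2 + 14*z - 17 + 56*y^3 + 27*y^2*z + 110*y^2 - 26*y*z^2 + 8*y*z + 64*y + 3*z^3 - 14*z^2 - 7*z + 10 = 56*y^3 + 39*y^2 + 4*y + 3*z^3 + z^2*(-26*y - 13) + z*(27*y^2 + 26*y + 4)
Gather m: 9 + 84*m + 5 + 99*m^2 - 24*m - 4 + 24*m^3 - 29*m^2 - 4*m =24*m^3 + 70*m^2 + 56*m + 10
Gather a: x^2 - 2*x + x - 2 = x^2 - x - 2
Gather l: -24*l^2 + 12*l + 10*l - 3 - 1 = -24*l^2 + 22*l - 4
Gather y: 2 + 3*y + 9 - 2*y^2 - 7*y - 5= -2*y^2 - 4*y + 6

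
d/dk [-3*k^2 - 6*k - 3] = -6*k - 6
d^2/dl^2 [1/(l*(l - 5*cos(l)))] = (-5*l^2*(l - 5*cos(l))*cos(l) + 2*l^2*(5*sin(l) + 1)^2 + 2*l*(l - 5*cos(l))*(5*sin(l) + 1) + 2*(l - 5*cos(l))^2)/(l^3*(l - 5*cos(l))^3)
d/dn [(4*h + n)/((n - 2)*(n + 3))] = (-8*h*n - 4*h - n^2 - 6)/(n^4 + 2*n^3 - 11*n^2 - 12*n + 36)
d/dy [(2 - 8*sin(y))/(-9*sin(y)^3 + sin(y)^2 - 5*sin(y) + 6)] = 2*(-72*sin(y)^3 + 31*sin(y)^2 - 2*sin(y) - 19)*cos(y)/(9*sin(y)^3 - sin(y)^2 + 5*sin(y) - 6)^2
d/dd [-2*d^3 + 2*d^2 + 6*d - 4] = -6*d^2 + 4*d + 6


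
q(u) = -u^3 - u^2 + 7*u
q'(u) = -3*u^2 - 2*u + 7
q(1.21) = 5.23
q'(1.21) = 0.19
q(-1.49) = -9.34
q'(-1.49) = 3.32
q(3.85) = -44.94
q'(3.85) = -45.17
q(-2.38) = -8.84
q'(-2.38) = -5.23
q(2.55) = -5.23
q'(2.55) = -17.61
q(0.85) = 4.61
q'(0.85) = 3.13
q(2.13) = 0.71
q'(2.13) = -10.87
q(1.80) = 3.53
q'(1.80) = -6.32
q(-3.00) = -3.00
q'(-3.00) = -14.00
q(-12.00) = 1500.00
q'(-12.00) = -401.00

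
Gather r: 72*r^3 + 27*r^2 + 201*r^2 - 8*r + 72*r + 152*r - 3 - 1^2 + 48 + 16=72*r^3 + 228*r^2 + 216*r + 60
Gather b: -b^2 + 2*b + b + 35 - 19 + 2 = -b^2 + 3*b + 18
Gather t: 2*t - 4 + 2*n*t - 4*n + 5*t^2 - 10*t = -4*n + 5*t^2 + t*(2*n - 8) - 4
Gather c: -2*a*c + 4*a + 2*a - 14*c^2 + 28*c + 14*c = 6*a - 14*c^2 + c*(42 - 2*a)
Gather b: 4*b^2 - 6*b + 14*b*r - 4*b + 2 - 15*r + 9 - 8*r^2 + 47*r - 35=4*b^2 + b*(14*r - 10) - 8*r^2 + 32*r - 24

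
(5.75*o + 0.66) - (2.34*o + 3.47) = 3.41*o - 2.81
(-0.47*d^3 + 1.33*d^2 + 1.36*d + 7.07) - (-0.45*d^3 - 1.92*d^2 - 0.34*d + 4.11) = -0.02*d^3 + 3.25*d^2 + 1.7*d + 2.96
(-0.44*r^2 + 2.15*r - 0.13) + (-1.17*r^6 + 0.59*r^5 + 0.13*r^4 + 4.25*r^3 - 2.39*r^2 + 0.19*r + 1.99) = -1.17*r^6 + 0.59*r^5 + 0.13*r^4 + 4.25*r^3 - 2.83*r^2 + 2.34*r + 1.86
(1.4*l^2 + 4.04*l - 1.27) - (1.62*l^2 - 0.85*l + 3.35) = -0.22*l^2 + 4.89*l - 4.62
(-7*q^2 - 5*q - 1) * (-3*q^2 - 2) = 21*q^4 + 15*q^3 + 17*q^2 + 10*q + 2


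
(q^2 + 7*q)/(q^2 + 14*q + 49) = q/(q + 7)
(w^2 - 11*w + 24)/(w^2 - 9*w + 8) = (w - 3)/(w - 1)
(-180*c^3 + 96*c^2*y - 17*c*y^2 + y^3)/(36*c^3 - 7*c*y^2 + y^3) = (30*c^2 - 11*c*y + y^2)/(-6*c^2 - c*y + y^2)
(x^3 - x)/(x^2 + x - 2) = x*(x + 1)/(x + 2)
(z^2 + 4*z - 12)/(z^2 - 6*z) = (z^2 + 4*z - 12)/(z*(z - 6))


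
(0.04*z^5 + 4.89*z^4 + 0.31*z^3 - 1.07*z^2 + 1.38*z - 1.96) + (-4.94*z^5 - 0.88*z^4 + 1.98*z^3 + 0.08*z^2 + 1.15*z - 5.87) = -4.9*z^5 + 4.01*z^4 + 2.29*z^3 - 0.99*z^2 + 2.53*z - 7.83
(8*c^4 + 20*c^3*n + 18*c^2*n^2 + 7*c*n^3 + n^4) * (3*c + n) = 24*c^5 + 68*c^4*n + 74*c^3*n^2 + 39*c^2*n^3 + 10*c*n^4 + n^5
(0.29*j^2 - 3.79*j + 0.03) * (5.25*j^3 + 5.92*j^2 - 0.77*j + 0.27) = 1.5225*j^5 - 18.1807*j^4 - 22.5026*j^3 + 3.1742*j^2 - 1.0464*j + 0.0081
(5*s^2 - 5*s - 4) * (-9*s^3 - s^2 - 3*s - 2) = -45*s^5 + 40*s^4 + 26*s^3 + 9*s^2 + 22*s + 8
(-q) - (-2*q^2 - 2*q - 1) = 2*q^2 + q + 1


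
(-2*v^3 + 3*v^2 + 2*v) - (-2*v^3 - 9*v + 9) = 3*v^2 + 11*v - 9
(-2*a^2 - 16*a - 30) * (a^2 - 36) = -2*a^4 - 16*a^3 + 42*a^2 + 576*a + 1080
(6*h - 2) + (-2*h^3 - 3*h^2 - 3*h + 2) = -2*h^3 - 3*h^2 + 3*h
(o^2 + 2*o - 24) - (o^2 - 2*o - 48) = 4*o + 24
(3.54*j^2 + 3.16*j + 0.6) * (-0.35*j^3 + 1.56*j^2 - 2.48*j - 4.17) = -1.239*j^5 + 4.4164*j^4 - 4.0596*j^3 - 21.6626*j^2 - 14.6652*j - 2.502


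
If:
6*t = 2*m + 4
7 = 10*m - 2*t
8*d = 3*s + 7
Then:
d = 3*s/8 + 7/8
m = 25/28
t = 27/28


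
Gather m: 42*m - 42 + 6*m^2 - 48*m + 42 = 6*m^2 - 6*m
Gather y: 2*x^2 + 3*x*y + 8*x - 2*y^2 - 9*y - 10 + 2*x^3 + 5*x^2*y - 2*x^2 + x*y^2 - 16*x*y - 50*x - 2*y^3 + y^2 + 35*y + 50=2*x^3 - 42*x - 2*y^3 + y^2*(x - 1) + y*(5*x^2 - 13*x + 26) + 40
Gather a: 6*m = 6*m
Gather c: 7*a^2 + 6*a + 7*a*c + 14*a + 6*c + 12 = 7*a^2 + 20*a + c*(7*a + 6) + 12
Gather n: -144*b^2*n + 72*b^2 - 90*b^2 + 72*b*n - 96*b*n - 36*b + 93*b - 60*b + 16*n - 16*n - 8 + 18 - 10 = -18*b^2 - 3*b + n*(-144*b^2 - 24*b)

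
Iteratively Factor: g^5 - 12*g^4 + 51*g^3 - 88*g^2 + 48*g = (g - 4)*(g^4 - 8*g^3 + 19*g^2 - 12*g) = (g - 4)^2*(g^3 - 4*g^2 + 3*g) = (g - 4)^2*(g - 3)*(g^2 - g) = g*(g - 4)^2*(g - 3)*(g - 1)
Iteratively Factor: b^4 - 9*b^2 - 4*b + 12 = (b + 2)*(b^3 - 2*b^2 - 5*b + 6) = (b + 2)^2*(b^2 - 4*b + 3) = (b - 1)*(b + 2)^2*(b - 3)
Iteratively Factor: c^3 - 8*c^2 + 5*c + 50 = (c - 5)*(c^2 - 3*c - 10) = (c - 5)^2*(c + 2)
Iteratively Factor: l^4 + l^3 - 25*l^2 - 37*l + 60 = (l + 3)*(l^3 - 2*l^2 - 19*l + 20) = (l - 1)*(l + 3)*(l^2 - l - 20) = (l - 1)*(l + 3)*(l + 4)*(l - 5)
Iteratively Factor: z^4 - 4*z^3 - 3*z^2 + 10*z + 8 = (z - 4)*(z^3 - 3*z - 2) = (z - 4)*(z + 1)*(z^2 - z - 2) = (z - 4)*(z + 1)^2*(z - 2)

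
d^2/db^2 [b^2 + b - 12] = 2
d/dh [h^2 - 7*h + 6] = 2*h - 7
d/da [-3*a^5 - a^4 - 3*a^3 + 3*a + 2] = -15*a^4 - 4*a^3 - 9*a^2 + 3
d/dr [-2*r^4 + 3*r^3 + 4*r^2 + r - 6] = -8*r^3 + 9*r^2 + 8*r + 1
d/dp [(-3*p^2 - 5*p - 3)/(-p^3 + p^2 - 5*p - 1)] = (-3*p^4 - 10*p^3 + 11*p^2 + 12*p - 10)/(p^6 - 2*p^5 + 11*p^4 - 8*p^3 + 23*p^2 + 10*p + 1)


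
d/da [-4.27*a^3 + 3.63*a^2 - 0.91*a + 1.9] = -12.81*a^2 + 7.26*a - 0.91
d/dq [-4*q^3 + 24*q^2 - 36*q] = -12*q^2 + 48*q - 36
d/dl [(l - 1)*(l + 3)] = 2*l + 2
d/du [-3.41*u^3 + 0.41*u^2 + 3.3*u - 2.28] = -10.23*u^2 + 0.82*u + 3.3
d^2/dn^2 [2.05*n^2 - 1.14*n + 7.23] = 4.10000000000000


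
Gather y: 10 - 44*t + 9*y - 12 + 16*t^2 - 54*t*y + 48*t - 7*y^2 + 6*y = 16*t^2 + 4*t - 7*y^2 + y*(15 - 54*t) - 2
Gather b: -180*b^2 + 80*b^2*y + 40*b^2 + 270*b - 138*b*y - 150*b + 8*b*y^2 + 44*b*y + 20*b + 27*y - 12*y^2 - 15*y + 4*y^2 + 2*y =b^2*(80*y - 140) + b*(8*y^2 - 94*y + 140) - 8*y^2 + 14*y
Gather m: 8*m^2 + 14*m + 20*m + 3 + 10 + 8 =8*m^2 + 34*m + 21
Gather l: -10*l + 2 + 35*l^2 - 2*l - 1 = 35*l^2 - 12*l + 1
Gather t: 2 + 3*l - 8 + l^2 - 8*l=l^2 - 5*l - 6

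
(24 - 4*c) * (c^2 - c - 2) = -4*c^3 + 28*c^2 - 16*c - 48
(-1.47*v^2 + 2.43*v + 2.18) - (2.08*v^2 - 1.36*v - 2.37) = -3.55*v^2 + 3.79*v + 4.55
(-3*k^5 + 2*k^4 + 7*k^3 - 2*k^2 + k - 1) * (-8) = 24*k^5 - 16*k^4 - 56*k^3 + 16*k^2 - 8*k + 8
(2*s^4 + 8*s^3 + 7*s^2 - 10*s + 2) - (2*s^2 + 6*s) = 2*s^4 + 8*s^3 + 5*s^2 - 16*s + 2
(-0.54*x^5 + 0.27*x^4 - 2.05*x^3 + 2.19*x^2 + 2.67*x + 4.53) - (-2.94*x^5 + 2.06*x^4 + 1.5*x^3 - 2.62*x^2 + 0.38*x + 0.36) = 2.4*x^5 - 1.79*x^4 - 3.55*x^3 + 4.81*x^2 + 2.29*x + 4.17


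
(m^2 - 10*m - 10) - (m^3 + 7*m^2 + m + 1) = -m^3 - 6*m^2 - 11*m - 11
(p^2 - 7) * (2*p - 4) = 2*p^3 - 4*p^2 - 14*p + 28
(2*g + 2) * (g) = 2*g^2 + 2*g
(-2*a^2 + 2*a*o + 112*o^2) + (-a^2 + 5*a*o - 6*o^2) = -3*a^2 + 7*a*o + 106*o^2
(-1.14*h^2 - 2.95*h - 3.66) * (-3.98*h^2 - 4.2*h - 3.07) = 4.5372*h^4 + 16.529*h^3 + 30.4566*h^2 + 24.4285*h + 11.2362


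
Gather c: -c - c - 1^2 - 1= -2*c - 2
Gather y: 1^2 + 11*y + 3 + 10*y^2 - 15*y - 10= 10*y^2 - 4*y - 6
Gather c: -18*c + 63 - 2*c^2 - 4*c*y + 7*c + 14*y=-2*c^2 + c*(-4*y - 11) + 14*y + 63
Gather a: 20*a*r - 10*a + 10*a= 20*a*r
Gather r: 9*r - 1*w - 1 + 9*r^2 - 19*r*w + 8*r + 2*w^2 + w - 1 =9*r^2 + r*(17 - 19*w) + 2*w^2 - 2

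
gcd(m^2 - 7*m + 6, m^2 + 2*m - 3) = m - 1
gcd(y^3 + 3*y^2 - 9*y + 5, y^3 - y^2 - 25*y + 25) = y^2 + 4*y - 5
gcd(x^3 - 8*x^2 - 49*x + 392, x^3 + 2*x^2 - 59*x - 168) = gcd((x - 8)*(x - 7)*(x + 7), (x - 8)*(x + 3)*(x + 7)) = x^2 - x - 56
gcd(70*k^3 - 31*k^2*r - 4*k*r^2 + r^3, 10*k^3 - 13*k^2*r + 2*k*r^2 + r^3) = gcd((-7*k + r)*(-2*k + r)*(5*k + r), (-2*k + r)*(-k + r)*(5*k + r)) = -10*k^2 + 3*k*r + r^2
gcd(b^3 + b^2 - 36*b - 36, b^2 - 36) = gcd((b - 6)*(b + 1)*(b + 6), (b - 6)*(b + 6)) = b^2 - 36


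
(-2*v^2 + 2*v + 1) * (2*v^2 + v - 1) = -4*v^4 + 2*v^3 + 6*v^2 - v - 1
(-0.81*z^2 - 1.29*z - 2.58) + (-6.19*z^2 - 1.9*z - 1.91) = -7.0*z^2 - 3.19*z - 4.49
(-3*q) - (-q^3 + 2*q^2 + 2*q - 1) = q^3 - 2*q^2 - 5*q + 1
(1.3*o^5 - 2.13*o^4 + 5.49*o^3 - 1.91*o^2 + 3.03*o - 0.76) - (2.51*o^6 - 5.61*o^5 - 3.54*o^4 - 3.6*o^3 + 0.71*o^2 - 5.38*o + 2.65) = -2.51*o^6 + 6.91*o^5 + 1.41*o^4 + 9.09*o^3 - 2.62*o^2 + 8.41*o - 3.41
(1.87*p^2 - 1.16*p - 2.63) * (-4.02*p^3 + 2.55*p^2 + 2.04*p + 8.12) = -7.5174*p^5 + 9.4317*p^4 + 11.4294*p^3 + 6.1115*p^2 - 14.7844*p - 21.3556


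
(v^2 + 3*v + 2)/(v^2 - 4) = (v + 1)/(v - 2)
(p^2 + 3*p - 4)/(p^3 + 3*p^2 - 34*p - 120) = (p - 1)/(p^2 - p - 30)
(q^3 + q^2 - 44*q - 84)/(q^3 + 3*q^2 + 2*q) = (q^2 - q - 42)/(q*(q + 1))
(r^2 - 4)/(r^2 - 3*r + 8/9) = 9*(r^2 - 4)/(9*r^2 - 27*r + 8)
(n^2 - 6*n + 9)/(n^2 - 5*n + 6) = (n - 3)/(n - 2)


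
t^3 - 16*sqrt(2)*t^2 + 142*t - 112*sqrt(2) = (t - 8*sqrt(2))*(t - 7*sqrt(2))*(t - sqrt(2))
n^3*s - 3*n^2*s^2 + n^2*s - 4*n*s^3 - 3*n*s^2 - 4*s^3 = (n - 4*s)*(n + s)*(n*s + s)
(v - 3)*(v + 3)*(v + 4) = v^3 + 4*v^2 - 9*v - 36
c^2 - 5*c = c*(c - 5)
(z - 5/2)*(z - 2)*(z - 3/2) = z^3 - 6*z^2 + 47*z/4 - 15/2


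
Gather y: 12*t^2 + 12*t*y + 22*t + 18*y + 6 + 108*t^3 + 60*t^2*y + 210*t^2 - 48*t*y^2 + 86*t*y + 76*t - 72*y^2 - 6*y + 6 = 108*t^3 + 222*t^2 + 98*t + y^2*(-48*t - 72) + y*(60*t^2 + 98*t + 12) + 12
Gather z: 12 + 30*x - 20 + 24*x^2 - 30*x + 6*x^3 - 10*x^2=6*x^3 + 14*x^2 - 8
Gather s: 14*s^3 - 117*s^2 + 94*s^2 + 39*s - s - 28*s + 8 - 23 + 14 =14*s^3 - 23*s^2 + 10*s - 1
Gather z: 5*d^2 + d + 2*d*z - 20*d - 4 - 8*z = 5*d^2 - 19*d + z*(2*d - 8) - 4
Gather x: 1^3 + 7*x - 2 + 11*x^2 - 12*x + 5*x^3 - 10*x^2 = 5*x^3 + x^2 - 5*x - 1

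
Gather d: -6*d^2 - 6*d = -6*d^2 - 6*d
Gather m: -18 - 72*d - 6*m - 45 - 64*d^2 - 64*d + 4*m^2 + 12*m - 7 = -64*d^2 - 136*d + 4*m^2 + 6*m - 70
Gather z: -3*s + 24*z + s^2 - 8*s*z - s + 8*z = s^2 - 4*s + z*(32 - 8*s)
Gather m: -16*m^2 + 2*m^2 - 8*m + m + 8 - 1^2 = -14*m^2 - 7*m + 7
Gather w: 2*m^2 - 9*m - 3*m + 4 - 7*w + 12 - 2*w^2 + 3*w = 2*m^2 - 12*m - 2*w^2 - 4*w + 16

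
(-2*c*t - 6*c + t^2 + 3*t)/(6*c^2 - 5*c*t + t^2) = (t + 3)/(-3*c + t)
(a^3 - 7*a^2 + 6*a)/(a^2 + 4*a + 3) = a*(a^2 - 7*a + 6)/(a^2 + 4*a + 3)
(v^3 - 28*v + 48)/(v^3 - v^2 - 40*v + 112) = (v^2 + 4*v - 12)/(v^2 + 3*v - 28)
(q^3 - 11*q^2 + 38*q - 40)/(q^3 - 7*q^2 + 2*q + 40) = (q - 2)/(q + 2)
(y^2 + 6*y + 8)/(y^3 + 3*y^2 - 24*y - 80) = (y + 2)/(y^2 - y - 20)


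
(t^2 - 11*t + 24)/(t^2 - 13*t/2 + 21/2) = 2*(t - 8)/(2*t - 7)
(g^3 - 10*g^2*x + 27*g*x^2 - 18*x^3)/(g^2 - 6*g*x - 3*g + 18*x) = (g^2 - 4*g*x + 3*x^2)/(g - 3)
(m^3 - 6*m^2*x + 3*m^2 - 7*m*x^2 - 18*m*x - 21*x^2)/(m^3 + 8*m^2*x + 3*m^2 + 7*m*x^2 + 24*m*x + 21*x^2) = (m - 7*x)/(m + 7*x)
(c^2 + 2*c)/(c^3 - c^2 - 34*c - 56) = c/(c^2 - 3*c - 28)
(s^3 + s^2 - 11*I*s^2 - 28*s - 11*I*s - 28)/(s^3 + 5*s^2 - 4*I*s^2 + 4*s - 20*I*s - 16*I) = (s - 7*I)/(s + 4)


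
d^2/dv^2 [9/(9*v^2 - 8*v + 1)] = 18*(-81*v^2 + 72*v + 4*(9*v - 4)^2 - 9)/(9*v^2 - 8*v + 1)^3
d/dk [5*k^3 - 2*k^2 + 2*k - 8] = 15*k^2 - 4*k + 2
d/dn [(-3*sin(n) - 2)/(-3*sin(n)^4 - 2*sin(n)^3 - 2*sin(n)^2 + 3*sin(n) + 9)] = (-27*sin(n)^4 - 18*sin(n)^2 - 35*sin(n) + 9*sin(3*n) - 21)*cos(n)/(3*sin(n)^4 + 2*sin(n)^3 + 2*sin(n)^2 - 3*sin(n) - 9)^2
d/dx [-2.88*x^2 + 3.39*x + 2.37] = 3.39 - 5.76*x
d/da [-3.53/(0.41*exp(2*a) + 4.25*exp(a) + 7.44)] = (2.8946*exp(a) + 15.0025)*exp(a)/(0.41*exp(2*a) + 4.25*exp(a) + 7.44)^2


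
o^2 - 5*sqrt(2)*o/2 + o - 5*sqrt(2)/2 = (o + 1)*(o - 5*sqrt(2)/2)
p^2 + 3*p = p*(p + 3)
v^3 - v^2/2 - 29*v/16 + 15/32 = (v - 3/2)*(v - 1/4)*(v + 5/4)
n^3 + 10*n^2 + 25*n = n*(n + 5)^2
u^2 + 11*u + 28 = (u + 4)*(u + 7)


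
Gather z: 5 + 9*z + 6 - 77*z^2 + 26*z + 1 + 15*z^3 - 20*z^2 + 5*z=15*z^3 - 97*z^2 + 40*z + 12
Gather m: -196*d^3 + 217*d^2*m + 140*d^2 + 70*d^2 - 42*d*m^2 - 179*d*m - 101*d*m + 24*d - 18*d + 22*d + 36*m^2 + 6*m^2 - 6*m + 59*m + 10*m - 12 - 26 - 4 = -196*d^3 + 210*d^2 + 28*d + m^2*(42 - 42*d) + m*(217*d^2 - 280*d + 63) - 42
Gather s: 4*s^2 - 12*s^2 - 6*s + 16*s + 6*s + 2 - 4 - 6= -8*s^2 + 16*s - 8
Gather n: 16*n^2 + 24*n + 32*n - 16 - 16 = 16*n^2 + 56*n - 32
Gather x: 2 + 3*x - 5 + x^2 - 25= x^2 + 3*x - 28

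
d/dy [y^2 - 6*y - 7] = 2*y - 6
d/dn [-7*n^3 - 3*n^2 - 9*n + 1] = -21*n^2 - 6*n - 9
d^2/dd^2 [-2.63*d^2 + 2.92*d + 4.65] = -5.26000000000000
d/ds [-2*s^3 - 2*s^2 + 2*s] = -6*s^2 - 4*s + 2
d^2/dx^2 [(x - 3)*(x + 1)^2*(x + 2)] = 12*x^2 + 6*x - 14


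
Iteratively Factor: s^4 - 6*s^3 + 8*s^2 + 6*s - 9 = (s - 3)*(s^3 - 3*s^2 - s + 3) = (s - 3)^2*(s^2 - 1) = (s - 3)^2*(s - 1)*(s + 1)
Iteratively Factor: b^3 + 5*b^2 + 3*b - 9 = (b + 3)*(b^2 + 2*b - 3) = (b - 1)*(b + 3)*(b + 3)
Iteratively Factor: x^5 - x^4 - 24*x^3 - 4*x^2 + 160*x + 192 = (x + 2)*(x^4 - 3*x^3 - 18*x^2 + 32*x + 96) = (x - 4)*(x + 2)*(x^3 + x^2 - 14*x - 24) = (x - 4)*(x + 2)*(x + 3)*(x^2 - 2*x - 8) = (x - 4)*(x + 2)^2*(x + 3)*(x - 4)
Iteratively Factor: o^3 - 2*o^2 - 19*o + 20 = (o - 1)*(o^2 - o - 20) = (o - 5)*(o - 1)*(o + 4)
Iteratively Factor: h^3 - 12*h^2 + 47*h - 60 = (h - 4)*(h^2 - 8*h + 15) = (h - 4)*(h - 3)*(h - 5)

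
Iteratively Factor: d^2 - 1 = (d - 1)*(d + 1)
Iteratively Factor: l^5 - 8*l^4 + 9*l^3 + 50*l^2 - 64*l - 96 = (l - 3)*(l^4 - 5*l^3 - 6*l^2 + 32*l + 32) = (l - 4)*(l - 3)*(l^3 - l^2 - 10*l - 8) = (l - 4)^2*(l - 3)*(l^2 + 3*l + 2) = (l - 4)^2*(l - 3)*(l + 1)*(l + 2)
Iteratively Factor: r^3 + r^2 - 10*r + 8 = (r - 2)*(r^2 + 3*r - 4) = (r - 2)*(r + 4)*(r - 1)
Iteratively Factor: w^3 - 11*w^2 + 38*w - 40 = (w - 4)*(w^2 - 7*w + 10) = (w - 4)*(w - 2)*(w - 5)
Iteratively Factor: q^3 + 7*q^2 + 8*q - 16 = (q + 4)*(q^2 + 3*q - 4) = (q - 1)*(q + 4)*(q + 4)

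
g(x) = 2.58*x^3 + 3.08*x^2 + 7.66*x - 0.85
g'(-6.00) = 249.34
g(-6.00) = -493.21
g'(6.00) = 323.26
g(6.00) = 713.27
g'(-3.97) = 105.19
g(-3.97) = -144.15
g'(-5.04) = 173.22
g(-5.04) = -291.52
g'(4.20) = 170.07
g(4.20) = 276.80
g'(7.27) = 461.52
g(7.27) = 1208.97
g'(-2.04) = 27.30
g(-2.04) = -25.56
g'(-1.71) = 19.76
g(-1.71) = -17.84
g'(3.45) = 121.04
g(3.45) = 168.18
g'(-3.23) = 68.51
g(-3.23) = -80.40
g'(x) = 7.74*x^2 + 6.16*x + 7.66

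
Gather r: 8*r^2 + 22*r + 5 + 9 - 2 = 8*r^2 + 22*r + 12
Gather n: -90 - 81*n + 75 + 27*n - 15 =-54*n - 30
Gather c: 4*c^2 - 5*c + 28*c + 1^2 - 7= 4*c^2 + 23*c - 6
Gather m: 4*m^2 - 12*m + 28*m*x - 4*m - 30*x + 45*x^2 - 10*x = 4*m^2 + m*(28*x - 16) + 45*x^2 - 40*x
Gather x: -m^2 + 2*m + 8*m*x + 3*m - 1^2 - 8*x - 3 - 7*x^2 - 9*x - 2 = -m^2 + 5*m - 7*x^2 + x*(8*m - 17) - 6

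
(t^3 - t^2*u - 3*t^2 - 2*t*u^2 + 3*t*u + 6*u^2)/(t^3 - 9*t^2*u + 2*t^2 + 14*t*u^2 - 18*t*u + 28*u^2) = (t^2 + t*u - 3*t - 3*u)/(t^2 - 7*t*u + 2*t - 14*u)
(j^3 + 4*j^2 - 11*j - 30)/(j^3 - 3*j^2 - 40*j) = (j^2 - j - 6)/(j*(j - 8))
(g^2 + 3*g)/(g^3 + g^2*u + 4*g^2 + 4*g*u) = (g + 3)/(g^2 + g*u + 4*g + 4*u)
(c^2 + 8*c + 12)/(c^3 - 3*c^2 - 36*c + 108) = (c + 2)/(c^2 - 9*c + 18)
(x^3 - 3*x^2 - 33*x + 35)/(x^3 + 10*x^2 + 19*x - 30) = (x - 7)/(x + 6)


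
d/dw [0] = 0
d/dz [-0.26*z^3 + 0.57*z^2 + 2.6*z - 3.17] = -0.78*z^2 + 1.14*z + 2.6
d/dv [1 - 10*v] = -10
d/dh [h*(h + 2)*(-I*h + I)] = I*(-3*h^2 - 2*h + 2)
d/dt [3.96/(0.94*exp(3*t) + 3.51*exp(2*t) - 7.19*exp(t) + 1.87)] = (-11.1672*exp(2*t) - 27.7992*exp(t) + 28.4724)*exp(t)/(0.94*exp(3*t) + 3.51*exp(2*t) - 7.19*exp(t) + 1.87)^2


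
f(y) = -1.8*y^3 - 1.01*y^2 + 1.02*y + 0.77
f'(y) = -5.4*y^2 - 2.02*y + 1.02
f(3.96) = -122.81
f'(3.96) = -91.66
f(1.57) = -7.08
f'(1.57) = -15.46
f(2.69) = -38.83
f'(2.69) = -43.49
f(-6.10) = 365.53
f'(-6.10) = -187.59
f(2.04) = -16.63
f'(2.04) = -25.57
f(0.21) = 0.92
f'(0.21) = 0.36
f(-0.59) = 0.19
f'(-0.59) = 0.33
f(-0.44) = 0.28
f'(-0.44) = 0.86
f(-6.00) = 347.09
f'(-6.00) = -181.26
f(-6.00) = 347.09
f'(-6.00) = -181.26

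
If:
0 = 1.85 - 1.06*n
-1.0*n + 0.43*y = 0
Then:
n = 1.75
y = 4.06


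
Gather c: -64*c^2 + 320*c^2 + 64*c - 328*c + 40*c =256*c^2 - 224*c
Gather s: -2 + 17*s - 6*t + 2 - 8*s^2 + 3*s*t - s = -8*s^2 + s*(3*t + 16) - 6*t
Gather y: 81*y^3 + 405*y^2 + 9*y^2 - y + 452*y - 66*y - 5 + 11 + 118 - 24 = 81*y^3 + 414*y^2 + 385*y + 100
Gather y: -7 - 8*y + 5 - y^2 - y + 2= -y^2 - 9*y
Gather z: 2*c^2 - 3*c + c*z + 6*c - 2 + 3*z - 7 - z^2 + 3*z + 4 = 2*c^2 + 3*c - z^2 + z*(c + 6) - 5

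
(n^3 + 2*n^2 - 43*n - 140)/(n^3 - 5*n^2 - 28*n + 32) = (n^2 - 2*n - 35)/(n^2 - 9*n + 8)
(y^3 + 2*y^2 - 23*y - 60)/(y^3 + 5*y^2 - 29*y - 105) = (y + 4)/(y + 7)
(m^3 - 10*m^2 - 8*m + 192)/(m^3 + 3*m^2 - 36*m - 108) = (m^2 - 4*m - 32)/(m^2 + 9*m + 18)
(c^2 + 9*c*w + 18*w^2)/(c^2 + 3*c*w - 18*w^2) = (-c - 3*w)/(-c + 3*w)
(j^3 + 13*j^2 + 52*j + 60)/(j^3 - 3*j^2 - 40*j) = (j^2 + 8*j + 12)/(j*(j - 8))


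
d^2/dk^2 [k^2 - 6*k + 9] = 2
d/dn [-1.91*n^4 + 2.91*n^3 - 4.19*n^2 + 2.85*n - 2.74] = -7.64*n^3 + 8.73*n^2 - 8.38*n + 2.85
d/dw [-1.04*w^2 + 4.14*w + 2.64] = 4.14 - 2.08*w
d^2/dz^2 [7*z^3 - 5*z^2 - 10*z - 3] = 42*z - 10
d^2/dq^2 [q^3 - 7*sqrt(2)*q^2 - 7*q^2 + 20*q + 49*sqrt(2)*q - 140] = 6*q - 14*sqrt(2) - 14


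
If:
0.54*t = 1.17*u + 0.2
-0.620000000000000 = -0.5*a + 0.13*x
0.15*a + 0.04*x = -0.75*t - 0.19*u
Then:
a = 0.26*x + 1.24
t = -0.0943067033976125*x - 0.183267013570044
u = -0.0435261707988981*x - 0.255524946434037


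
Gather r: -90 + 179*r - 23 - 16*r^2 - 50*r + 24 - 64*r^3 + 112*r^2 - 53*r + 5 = -64*r^3 + 96*r^2 + 76*r - 84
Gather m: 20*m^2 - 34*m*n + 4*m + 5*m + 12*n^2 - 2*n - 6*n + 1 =20*m^2 + m*(9 - 34*n) + 12*n^2 - 8*n + 1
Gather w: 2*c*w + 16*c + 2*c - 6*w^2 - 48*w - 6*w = 18*c - 6*w^2 + w*(2*c - 54)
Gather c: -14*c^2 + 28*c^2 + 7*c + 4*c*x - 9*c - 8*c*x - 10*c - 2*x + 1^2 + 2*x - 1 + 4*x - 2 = 14*c^2 + c*(-4*x - 12) + 4*x - 2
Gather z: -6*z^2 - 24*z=-6*z^2 - 24*z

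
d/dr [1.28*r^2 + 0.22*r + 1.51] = 2.56*r + 0.22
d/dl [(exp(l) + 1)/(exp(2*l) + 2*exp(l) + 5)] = (-2*(exp(l) + 1)^2 + exp(2*l) + 2*exp(l) + 5)*exp(l)/(exp(2*l) + 2*exp(l) + 5)^2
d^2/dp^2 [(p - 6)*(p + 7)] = 2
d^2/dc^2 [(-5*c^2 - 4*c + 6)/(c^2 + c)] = 2*(c^3 + 18*c^2 + 18*c + 6)/(c^3*(c^3 + 3*c^2 + 3*c + 1))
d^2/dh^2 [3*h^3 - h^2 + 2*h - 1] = 18*h - 2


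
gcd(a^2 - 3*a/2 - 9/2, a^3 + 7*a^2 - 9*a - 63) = a - 3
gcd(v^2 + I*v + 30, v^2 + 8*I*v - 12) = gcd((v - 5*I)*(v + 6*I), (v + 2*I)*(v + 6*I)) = v + 6*I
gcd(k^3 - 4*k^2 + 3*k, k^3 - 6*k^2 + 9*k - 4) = k - 1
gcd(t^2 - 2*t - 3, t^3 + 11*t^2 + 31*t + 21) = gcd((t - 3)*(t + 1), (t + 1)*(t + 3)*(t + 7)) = t + 1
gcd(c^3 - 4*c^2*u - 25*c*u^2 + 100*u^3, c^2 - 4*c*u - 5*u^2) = -c + 5*u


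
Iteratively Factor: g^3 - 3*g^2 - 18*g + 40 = (g - 5)*(g^2 + 2*g - 8) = (g - 5)*(g - 2)*(g + 4)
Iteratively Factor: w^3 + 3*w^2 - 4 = (w + 2)*(w^2 + w - 2) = (w + 2)^2*(w - 1)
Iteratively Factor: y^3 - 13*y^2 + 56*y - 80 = (y - 5)*(y^2 - 8*y + 16) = (y - 5)*(y - 4)*(y - 4)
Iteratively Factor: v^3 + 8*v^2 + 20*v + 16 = (v + 4)*(v^2 + 4*v + 4) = (v + 2)*(v + 4)*(v + 2)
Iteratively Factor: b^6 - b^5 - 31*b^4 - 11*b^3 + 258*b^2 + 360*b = (b - 4)*(b^5 + 3*b^4 - 19*b^3 - 87*b^2 - 90*b) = b*(b - 4)*(b^4 + 3*b^3 - 19*b^2 - 87*b - 90) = b*(b - 4)*(b + 3)*(b^3 - 19*b - 30) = b*(b - 4)*(b + 3)^2*(b^2 - 3*b - 10) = b*(b - 5)*(b - 4)*(b + 3)^2*(b + 2)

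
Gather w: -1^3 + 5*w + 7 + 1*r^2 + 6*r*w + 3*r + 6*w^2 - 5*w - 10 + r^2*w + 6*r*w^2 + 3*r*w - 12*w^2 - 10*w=r^2 + 3*r + w^2*(6*r - 6) + w*(r^2 + 9*r - 10) - 4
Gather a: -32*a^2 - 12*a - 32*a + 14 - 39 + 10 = -32*a^2 - 44*a - 15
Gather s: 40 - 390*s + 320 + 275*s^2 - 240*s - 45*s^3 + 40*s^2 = -45*s^3 + 315*s^2 - 630*s + 360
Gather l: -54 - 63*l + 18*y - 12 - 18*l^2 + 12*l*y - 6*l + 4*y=-18*l^2 + l*(12*y - 69) + 22*y - 66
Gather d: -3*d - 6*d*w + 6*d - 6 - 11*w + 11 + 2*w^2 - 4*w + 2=d*(3 - 6*w) + 2*w^2 - 15*w + 7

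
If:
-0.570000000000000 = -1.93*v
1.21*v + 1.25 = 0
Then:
No Solution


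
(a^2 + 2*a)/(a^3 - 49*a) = (a + 2)/(a^2 - 49)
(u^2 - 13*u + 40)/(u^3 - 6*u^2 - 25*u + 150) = (u - 8)/(u^2 - u - 30)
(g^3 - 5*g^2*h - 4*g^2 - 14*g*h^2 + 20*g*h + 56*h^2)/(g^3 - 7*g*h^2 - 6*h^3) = (g^2 - 7*g*h - 4*g + 28*h)/(g^2 - 2*g*h - 3*h^2)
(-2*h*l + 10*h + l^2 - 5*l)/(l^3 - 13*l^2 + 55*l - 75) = (-2*h + l)/(l^2 - 8*l + 15)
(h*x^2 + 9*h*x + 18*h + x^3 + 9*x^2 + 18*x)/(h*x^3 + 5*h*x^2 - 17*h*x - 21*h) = (h*x^2 + 9*h*x + 18*h + x^3 + 9*x^2 + 18*x)/(h*(x^3 + 5*x^2 - 17*x - 21))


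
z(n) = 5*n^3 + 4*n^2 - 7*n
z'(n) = 15*n^2 + 8*n - 7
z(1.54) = 16.97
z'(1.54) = 40.89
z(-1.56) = 1.67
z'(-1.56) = 17.02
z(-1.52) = 2.32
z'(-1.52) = 15.50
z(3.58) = 255.62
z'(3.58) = 213.89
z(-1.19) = 5.57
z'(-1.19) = 4.72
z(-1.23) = 5.36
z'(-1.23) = 5.85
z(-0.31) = 2.41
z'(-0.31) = -8.04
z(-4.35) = -305.42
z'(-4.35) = 242.04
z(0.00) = 0.00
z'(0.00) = -7.00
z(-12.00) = -7980.00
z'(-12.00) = 2057.00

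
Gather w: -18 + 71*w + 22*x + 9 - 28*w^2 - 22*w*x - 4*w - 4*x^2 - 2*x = -28*w^2 + w*(67 - 22*x) - 4*x^2 + 20*x - 9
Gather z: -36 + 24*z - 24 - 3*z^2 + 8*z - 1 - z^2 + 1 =-4*z^2 + 32*z - 60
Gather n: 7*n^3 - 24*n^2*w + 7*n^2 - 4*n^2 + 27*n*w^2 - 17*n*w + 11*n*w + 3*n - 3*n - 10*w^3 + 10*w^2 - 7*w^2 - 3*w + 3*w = 7*n^3 + n^2*(3 - 24*w) + n*(27*w^2 - 6*w) - 10*w^3 + 3*w^2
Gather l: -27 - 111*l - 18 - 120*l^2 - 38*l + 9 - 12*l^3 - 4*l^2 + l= -12*l^3 - 124*l^2 - 148*l - 36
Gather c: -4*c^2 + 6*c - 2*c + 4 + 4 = -4*c^2 + 4*c + 8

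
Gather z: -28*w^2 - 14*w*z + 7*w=-28*w^2 - 14*w*z + 7*w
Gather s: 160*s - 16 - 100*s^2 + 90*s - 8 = -100*s^2 + 250*s - 24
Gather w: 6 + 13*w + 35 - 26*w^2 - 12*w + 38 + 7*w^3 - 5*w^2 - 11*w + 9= 7*w^3 - 31*w^2 - 10*w + 88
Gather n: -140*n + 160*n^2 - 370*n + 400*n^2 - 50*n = 560*n^2 - 560*n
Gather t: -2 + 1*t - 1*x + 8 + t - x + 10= 2*t - 2*x + 16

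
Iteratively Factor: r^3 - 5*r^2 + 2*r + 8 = (r + 1)*(r^2 - 6*r + 8) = (r - 4)*(r + 1)*(r - 2)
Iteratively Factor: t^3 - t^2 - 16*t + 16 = (t - 4)*(t^2 + 3*t - 4) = (t - 4)*(t + 4)*(t - 1)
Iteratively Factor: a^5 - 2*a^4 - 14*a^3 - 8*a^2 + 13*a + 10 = (a - 1)*(a^4 - a^3 - 15*a^2 - 23*a - 10) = (a - 1)*(a + 1)*(a^3 - 2*a^2 - 13*a - 10) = (a - 1)*(a + 1)*(a + 2)*(a^2 - 4*a - 5) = (a - 5)*(a - 1)*(a + 1)*(a + 2)*(a + 1)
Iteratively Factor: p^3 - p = (p - 1)*(p^2 + p) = (p - 1)*(p + 1)*(p)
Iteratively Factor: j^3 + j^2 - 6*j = (j)*(j^2 + j - 6) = j*(j - 2)*(j + 3)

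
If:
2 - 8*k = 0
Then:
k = 1/4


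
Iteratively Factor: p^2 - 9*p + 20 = (p - 5)*(p - 4)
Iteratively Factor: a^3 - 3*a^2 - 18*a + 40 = (a - 5)*(a^2 + 2*a - 8) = (a - 5)*(a - 2)*(a + 4)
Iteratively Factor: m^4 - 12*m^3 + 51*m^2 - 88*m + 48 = (m - 1)*(m^3 - 11*m^2 + 40*m - 48) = (m - 4)*(m - 1)*(m^2 - 7*m + 12) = (m - 4)*(m - 3)*(m - 1)*(m - 4)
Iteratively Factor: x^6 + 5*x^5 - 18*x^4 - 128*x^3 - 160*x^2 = (x + 4)*(x^5 + x^4 - 22*x^3 - 40*x^2) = x*(x + 4)*(x^4 + x^3 - 22*x^2 - 40*x) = x*(x + 2)*(x + 4)*(x^3 - x^2 - 20*x) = x*(x - 5)*(x + 2)*(x + 4)*(x^2 + 4*x) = x*(x - 5)*(x + 2)*(x + 4)^2*(x)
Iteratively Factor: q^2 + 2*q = (q + 2)*(q)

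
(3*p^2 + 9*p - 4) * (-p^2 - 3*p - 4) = -3*p^4 - 18*p^3 - 35*p^2 - 24*p + 16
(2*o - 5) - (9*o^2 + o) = -9*o^2 + o - 5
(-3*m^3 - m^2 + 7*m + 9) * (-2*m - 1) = 6*m^4 + 5*m^3 - 13*m^2 - 25*m - 9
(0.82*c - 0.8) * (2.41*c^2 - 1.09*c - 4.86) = 1.9762*c^3 - 2.8218*c^2 - 3.1132*c + 3.888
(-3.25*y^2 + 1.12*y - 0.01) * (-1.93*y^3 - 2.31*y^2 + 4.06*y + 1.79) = 6.2725*y^5 + 5.3459*y^4 - 15.7629*y^3 - 1.2472*y^2 + 1.9642*y - 0.0179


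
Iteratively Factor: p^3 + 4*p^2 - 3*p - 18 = (p + 3)*(p^2 + p - 6) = (p - 2)*(p + 3)*(p + 3)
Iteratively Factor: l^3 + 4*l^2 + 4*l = (l)*(l^2 + 4*l + 4) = l*(l + 2)*(l + 2)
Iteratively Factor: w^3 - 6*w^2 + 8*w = (w - 2)*(w^2 - 4*w) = w*(w - 2)*(w - 4)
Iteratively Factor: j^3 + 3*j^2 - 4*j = (j - 1)*(j^2 + 4*j) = (j - 1)*(j + 4)*(j)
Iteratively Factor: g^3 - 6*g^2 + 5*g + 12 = (g - 3)*(g^2 - 3*g - 4) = (g - 4)*(g - 3)*(g + 1)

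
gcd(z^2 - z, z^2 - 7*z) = z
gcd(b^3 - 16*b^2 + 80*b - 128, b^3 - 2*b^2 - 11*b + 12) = b - 4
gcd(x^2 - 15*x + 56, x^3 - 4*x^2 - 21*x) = x - 7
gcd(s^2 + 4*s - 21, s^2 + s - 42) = s + 7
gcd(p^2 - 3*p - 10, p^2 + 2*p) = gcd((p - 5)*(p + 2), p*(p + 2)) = p + 2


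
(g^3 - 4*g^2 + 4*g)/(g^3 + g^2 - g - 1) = g*(g^2 - 4*g + 4)/(g^3 + g^2 - g - 1)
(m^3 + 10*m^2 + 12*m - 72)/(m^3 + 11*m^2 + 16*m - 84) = (m + 6)/(m + 7)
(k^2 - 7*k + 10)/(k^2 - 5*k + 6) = (k - 5)/(k - 3)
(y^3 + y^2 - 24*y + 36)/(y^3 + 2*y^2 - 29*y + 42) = (y + 6)/(y + 7)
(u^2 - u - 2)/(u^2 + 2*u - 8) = (u + 1)/(u + 4)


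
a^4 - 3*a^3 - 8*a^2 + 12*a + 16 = (a - 4)*(a - 2)*(a + 1)*(a + 2)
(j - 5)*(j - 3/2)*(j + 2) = j^3 - 9*j^2/2 - 11*j/2 + 15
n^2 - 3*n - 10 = (n - 5)*(n + 2)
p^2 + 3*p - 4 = (p - 1)*(p + 4)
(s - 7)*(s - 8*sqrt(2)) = s^2 - 8*sqrt(2)*s - 7*s + 56*sqrt(2)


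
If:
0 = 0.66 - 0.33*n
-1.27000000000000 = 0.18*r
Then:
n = 2.00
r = -7.06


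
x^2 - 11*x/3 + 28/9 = (x - 7/3)*(x - 4/3)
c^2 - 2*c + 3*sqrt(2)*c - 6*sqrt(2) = (c - 2)*(c + 3*sqrt(2))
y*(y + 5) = y^2 + 5*y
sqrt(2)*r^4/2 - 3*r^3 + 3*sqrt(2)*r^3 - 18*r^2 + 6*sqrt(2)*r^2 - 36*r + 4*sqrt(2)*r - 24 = (r + 2)^2*(r - 3*sqrt(2))*(sqrt(2)*r/2 + sqrt(2))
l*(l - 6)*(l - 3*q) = l^3 - 3*l^2*q - 6*l^2 + 18*l*q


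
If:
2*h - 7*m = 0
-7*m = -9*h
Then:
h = 0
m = 0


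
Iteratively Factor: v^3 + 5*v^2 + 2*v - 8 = (v + 2)*(v^2 + 3*v - 4) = (v + 2)*(v + 4)*(v - 1)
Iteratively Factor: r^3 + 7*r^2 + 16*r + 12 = (r + 3)*(r^2 + 4*r + 4) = (r + 2)*(r + 3)*(r + 2)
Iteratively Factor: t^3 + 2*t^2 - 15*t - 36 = (t + 3)*(t^2 - t - 12) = (t - 4)*(t + 3)*(t + 3)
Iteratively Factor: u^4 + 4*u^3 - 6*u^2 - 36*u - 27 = (u + 3)*(u^3 + u^2 - 9*u - 9) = (u + 3)^2*(u^2 - 2*u - 3) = (u + 1)*(u + 3)^2*(u - 3)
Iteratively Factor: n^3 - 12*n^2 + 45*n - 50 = (n - 2)*(n^2 - 10*n + 25) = (n - 5)*(n - 2)*(n - 5)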